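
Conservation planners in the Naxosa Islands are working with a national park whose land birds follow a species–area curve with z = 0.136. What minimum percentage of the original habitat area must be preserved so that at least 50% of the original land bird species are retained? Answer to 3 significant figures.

Need (A_new/A_old)^0.136 = 0.5, so A_new/A_old = 0.5^(1/0.136) = 0.5^7.353
ln(A_new/A_old) = ln 0.5 / 0.136 = -0.6931 / 0.136 = -5.0967
A_new/A_old = e^-5.0967 ≈ 0.006117

0.612%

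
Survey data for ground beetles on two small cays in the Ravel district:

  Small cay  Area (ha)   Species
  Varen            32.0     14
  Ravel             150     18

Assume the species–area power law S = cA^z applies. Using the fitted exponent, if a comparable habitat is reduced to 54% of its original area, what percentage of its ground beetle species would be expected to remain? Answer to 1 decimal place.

90.5%

z = ln(18/14) / ln(150/32) = 0.2513 / 1.5449 = 0.1627
S_new/S_old = (A_new/A_old)^z = 0.54^0.1627 = exp(0.1627 × -0.6162) = 0.9046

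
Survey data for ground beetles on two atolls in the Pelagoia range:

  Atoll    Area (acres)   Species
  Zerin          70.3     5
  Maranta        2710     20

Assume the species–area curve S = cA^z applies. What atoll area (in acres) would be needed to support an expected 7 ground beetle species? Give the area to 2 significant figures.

z = ln(20/5) / ln(2710/70.3) = 1.3863 / 3.6519 = 0.3796
c = 5 / 70.3^0.3796 = 5 / 5.025 = 0.9951
A = (7/0.9951)^(1/0.3796) ⇒ ln A = ln(7.035)/0.3796 = 5.1391
A = e^5.1391 ≈ 170.6 acres

170 acres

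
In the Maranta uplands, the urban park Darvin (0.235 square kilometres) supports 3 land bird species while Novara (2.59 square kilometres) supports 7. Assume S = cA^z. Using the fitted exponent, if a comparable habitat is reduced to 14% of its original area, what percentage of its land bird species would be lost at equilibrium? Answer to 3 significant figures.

z = ln(7/3) / ln(2.59/0.235) = 0.8473 / 2.3998 = 0.3531
S_new/S_old = (A_new/A_old)^z = 0.14^0.3531 = exp(0.3531 × -1.9661) = 0.4995
Fraction lost = 1 − 0.4995 = 0.5005

50.1%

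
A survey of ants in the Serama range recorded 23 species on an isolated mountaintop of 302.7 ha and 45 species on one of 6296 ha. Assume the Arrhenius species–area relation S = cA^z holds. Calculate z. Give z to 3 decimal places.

0.221

Taking logs: ln S = ln c + z ln A, so z = (ln S₂ − ln S₁)/(ln A₂ − ln A₁).
z = ln(45/23) / ln(6296/302.7) = ln(1.957) / ln(20.8) = 0.6712 / 3.0349 = 0.2211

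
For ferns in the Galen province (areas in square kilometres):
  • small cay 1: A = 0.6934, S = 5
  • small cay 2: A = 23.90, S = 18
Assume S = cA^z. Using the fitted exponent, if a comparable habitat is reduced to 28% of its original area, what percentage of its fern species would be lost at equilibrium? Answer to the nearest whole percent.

37%

z = ln(18/5) / ln(23.9/0.6934) = 1.2809 / 3.5400 = 0.3618
S_new/S_old = (A_new/A_old)^z = 0.28^0.3618 = exp(0.3618 × -1.2730) = 0.6309
Fraction lost = 1 − 0.6309 = 0.3691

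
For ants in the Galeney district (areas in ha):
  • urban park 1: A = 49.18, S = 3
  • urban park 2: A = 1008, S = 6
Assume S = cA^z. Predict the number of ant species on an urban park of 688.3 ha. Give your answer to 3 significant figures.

5.50

z = ln(6/3) / ln(1008/49.18) = 0.6931 / 3.0202 = 0.2295
c = 3 / 49.18^0.2295 = 3 / 2.445 = 1.227
S₃ = 1.227 × 688.3^0.2295 = 1.227 × 4.48 ≈ 5.497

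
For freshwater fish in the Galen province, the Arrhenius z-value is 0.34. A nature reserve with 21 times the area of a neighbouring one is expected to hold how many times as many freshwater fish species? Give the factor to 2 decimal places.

S₂/S₁ = (A₂/A₁)^z = 21^0.34
ln(S₂/S₁) = 0.34 × ln 21 = 0.34 × 3.0445 = 1.0351
S₂/S₁ = e^1.0351 ≈ 2.815

2.82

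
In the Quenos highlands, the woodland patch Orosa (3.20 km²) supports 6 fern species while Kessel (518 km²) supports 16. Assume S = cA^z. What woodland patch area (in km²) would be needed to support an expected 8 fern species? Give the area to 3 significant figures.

z = ln(16/6) / ln(518/3.2) = 0.9808 / 5.0868 = 0.1928
c = 6 / 3.2^0.1928 = 6 / 1.251 = 4.795
A = (8/4.795)^(1/0.1928) ⇒ ln A = ln(1.669)/0.1928 = 2.6551
A = e^2.6551 ≈ 14.23 km²

14.2 km²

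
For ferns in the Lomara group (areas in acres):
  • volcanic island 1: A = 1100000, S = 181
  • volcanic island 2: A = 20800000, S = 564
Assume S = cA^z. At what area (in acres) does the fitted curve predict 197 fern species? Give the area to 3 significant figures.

1370000 acres

z = ln(564/181) / ln(20800000/1100000) = 1.1366 / 2.9396 = 0.3866
c = 181 / 1100000^0.3866 = 181 / 216.7 = 0.8354
A = (197/0.8354)^(1/0.3866) ⇒ ln A = ln(235.8)/0.3866 = 14.1299
A = e^14.1299 ≈ 1369437 acres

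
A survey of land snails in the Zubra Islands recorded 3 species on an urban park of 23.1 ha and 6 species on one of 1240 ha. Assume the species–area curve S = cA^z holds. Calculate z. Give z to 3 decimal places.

Taking logs: ln S = ln c + z ln A, so z = (ln S₂ − ln S₁)/(ln A₂ − ln A₁).
z = ln(6/3) / ln(1240/23.1) = ln(2) / ln(53.68) = 0.6931 / 3.9830 = 0.1740

0.174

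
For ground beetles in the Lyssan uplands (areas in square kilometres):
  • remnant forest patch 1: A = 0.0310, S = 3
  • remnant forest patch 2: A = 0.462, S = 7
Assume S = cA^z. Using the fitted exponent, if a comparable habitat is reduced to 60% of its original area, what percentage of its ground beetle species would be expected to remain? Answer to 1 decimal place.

85.2%

z = ln(7/3) / ln(0.462/0.031) = 0.8473 / 2.7016 = 0.3136
S_new/S_old = (A_new/A_old)^z = 0.6^0.3136 = exp(0.3136 × -0.5108) = 0.852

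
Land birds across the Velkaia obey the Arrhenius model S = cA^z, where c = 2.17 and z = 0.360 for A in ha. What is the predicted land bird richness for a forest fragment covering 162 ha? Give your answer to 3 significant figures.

13.5

S = 2.17 × 162^0.36
ln S = ln 2.17 + 0.36 × ln 162 = 0.7747 + 0.36 × 5.0876 = 2.6063
S = e^2.6063 ≈ 13.55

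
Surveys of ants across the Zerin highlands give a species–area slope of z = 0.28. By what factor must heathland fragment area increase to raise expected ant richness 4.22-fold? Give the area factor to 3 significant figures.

171

(A₂/A₁)^0.28 = 4.22, so A₂/A₁ = 4.22^(1/0.28) = 4.22^3.571
ln(A₂/A₁) = ln 4.22 / 0.28 = 1.4398 / 0.28 = 5.1423
A₂/A₁ = e^5.1423 ≈ 171.1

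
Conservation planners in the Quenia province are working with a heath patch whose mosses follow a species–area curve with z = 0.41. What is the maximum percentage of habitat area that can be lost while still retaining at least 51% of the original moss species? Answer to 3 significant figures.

Need (A_new/A_old)^0.41 = 0.51, so A_new/A_old = 0.51^(1/0.41) = 0.51^2.439
ln(A_new/A_old) = ln 0.51 / 0.41 = -0.6733 / 0.41 = -1.6423
A_new/A_old = e^-1.6423 ≈ 0.1935
Fraction that can be lost = 1 − 0.1935 = 0.8065

80.6%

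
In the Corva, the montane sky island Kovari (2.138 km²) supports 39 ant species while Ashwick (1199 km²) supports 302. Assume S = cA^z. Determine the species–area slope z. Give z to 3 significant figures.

0.323

Taking logs: ln S = ln c + z ln A, so z = (ln S₂ − ln S₁)/(ln A₂ − ln A₁).
z = ln(302/39) / ln(1199/2.138) = ln(7.744) / ln(560.8) = 2.0469 / 6.3294 = 0.3234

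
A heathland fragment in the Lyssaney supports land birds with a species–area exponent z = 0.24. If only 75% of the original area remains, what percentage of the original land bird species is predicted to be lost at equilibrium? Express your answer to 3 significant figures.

6.67%

S_new/S_old = (A_new/A_old)^z = 0.75^0.24
= exp(0.24 × ln 0.75) = exp(0.24 × -0.2877) = exp(-0.0690) ≈ 0.9333
Fraction lost = 1 − 0.9333 = 0.06671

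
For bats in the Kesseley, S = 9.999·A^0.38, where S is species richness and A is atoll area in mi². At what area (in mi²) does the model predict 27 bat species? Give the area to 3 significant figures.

13.7 mi²

27 = 9.999 × A^0.38  ⇒  A^0.38 = 27/9.999 = 2.7
ln A = ln(2.7) / 0.38 = 0.9934 / 0.38 = 2.6141
A = e^2.6141 ≈ 13.65 mi²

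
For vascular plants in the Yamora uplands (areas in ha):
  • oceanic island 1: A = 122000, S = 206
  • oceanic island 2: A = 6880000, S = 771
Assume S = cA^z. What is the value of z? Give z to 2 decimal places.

0.33

Taking logs: ln S = ln c + z ln A, so z = (ln S₂ − ln S₁)/(ln A₂ − ln A₁).
z = ln(771/206) / ln(6880000/122000) = ln(3.743) / ln(56.39) = 1.3198 / 4.0324 = 0.3273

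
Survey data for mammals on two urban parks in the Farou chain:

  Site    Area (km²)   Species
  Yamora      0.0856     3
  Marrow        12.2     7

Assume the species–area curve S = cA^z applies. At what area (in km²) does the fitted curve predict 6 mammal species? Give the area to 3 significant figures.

4.95 km²

z = ln(7/3) / ln(12.2/0.0856) = 0.8473 / 4.9595 = 0.1708
c = 3 / 0.0856^0.1708 = 3 / 0.6571 = 4.566
A = (6/4.566)^(1/0.1708) ⇒ ln A = ln(1.314)/0.1708 = 1.5991
A = e^1.5991 ≈ 4.949 km²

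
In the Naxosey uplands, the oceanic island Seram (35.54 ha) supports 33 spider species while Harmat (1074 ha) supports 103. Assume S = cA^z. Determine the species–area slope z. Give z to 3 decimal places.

Taking logs: ln S = ln c + z ln A, so z = (ln S₂ − ln S₁)/(ln A₂ − ln A₁).
z = ln(103/33) / ln(1074/35.54) = ln(3.121) / ln(30.22) = 1.1382 / 3.4085 = 0.3339

0.334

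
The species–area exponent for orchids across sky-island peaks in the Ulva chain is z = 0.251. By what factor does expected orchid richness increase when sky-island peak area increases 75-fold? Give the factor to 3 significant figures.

S₂/S₁ = (A₂/A₁)^z = 75^0.251
ln(S₂/S₁) = 0.251 × ln 75 = 0.251 × 4.3175 = 1.0837
S₂/S₁ = e^1.0837 ≈ 2.956

2.96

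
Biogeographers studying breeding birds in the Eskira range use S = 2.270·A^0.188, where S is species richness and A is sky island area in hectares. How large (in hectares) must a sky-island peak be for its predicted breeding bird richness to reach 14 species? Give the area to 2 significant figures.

16000 hectares

14 = 2.27 × A^0.188  ⇒  A^0.188 = 14/2.27 = 6.167
ln A = ln(6.167) / 0.188 = 1.8193 / 0.188 = 9.6770
A = e^9.6770 ≈ 15947 hectares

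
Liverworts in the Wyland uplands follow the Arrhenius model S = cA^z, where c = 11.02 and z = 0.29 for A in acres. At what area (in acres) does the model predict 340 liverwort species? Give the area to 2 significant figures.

340 = 11.02 × A^0.29  ⇒  A^0.29 = 340/11.02 = 30.85
ln A = ln(30.85) / 0.29 = 3.4292 / 0.29 = 11.8249
A = e^11.8249 ≈ 136618 acres

140000 acres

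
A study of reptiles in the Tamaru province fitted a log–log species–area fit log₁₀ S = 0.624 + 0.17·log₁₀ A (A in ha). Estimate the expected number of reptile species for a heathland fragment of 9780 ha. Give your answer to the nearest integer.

S = 4.207 × 9780^0.17 = 4.207 × 4.768 ≈ 20.06

20 species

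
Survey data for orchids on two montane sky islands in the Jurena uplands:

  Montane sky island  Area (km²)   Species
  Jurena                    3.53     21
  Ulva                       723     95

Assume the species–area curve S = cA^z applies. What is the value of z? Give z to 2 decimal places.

Taking logs: ln S = ln c + z ln A, so z = (ln S₂ − ln S₁)/(ln A₂ − ln A₁).
z = ln(95/21) / ln(723/3.53) = ln(4.524) / ln(204.8) = 1.5094 / 5.3221 = 0.2836

0.28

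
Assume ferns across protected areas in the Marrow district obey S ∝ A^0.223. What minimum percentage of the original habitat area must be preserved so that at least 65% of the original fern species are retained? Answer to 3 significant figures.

Need (A_new/A_old)^0.223 = 0.65, so A_new/A_old = 0.65^(1/0.223) = 0.65^4.484
ln(A_new/A_old) = ln 0.65 / 0.223 = -0.4308 / 0.223 = -1.9318
A_new/A_old = e^-1.9318 ≈ 0.1449

14.5%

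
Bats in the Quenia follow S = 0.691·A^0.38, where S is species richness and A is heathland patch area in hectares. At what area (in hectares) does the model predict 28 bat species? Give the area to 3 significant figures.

17000 hectares

28 = 0.691 × A^0.38  ⇒  A^0.38 = 28/0.691 = 40.52
ln A = ln(40.52) / 0.38 = 3.7018 / 0.38 = 9.7416
A = e^9.7416 ≈ 17011 hectares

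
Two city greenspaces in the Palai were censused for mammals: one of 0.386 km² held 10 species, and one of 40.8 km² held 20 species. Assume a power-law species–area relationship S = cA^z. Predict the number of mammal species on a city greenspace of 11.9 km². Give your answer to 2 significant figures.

z = ln(20/10) / ln(40.8/0.386) = 0.6931 / 4.6606 = 0.1487
c = 10 / 0.386^0.1487 = 10 / 0.868 = 11.52
S₃ = 11.52 × 11.9^0.1487 = 11.52 × 1.445 ≈ 16.65

17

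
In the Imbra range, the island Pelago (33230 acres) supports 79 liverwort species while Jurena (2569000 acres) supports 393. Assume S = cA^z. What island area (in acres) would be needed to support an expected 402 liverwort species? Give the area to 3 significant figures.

2730000 acres

z = ln(393/79) / ln(2569000/33230) = 1.6044 / 4.3478 = 0.3690
c = 79 / 33230^0.3690 = 79 / 46.61 = 1.695
A = (402/1.695)^(1/0.3690) ⇒ ln A = ln(237.2)/0.3690 = 14.8204
A = e^14.8204 ≈ 2731573 acres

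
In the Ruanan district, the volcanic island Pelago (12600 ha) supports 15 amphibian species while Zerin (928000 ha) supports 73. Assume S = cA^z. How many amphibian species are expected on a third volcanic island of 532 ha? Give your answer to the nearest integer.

z = ln(73/15) / ln(928000/12600) = 1.5824 / 4.2993 = 0.3681
c = 15 / 12600^0.3681 = 15 / 32.3 = 0.4644
S₃ = 0.4644 × 532^0.3681 = 0.4644 × 10.08 ≈ 4.68

5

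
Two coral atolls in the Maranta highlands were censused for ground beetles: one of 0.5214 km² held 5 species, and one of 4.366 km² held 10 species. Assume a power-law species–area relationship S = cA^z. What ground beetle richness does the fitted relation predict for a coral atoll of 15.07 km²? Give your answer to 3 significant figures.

15.0

z = ln(10/5) / ln(4.366/0.5214) = 0.6931 / 2.1251 = 0.3262
c = 5 / 0.5214^0.3262 = 5 / 0.8086 = 6.183
S₃ = 6.183 × 15.07^0.3262 = 6.183 × 2.423 ≈ 14.98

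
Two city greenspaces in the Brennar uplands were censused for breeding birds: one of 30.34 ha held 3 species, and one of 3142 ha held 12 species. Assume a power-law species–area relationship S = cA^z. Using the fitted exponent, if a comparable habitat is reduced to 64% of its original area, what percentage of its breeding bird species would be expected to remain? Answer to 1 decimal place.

z = ln(12/3) / ln(3142/30.34) = 1.3863 / 4.6401 = 0.2988
S_new/S_old = (A_new/A_old)^z = 0.64^0.2988 = exp(0.2988 × -0.4463) = 0.8752

87.5%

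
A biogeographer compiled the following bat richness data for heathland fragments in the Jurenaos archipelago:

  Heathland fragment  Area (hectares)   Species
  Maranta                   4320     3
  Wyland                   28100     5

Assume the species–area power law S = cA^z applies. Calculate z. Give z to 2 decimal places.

0.27

Taking logs: ln S = ln c + z ln A, so z = (ln S₂ − ln S₁)/(ln A₂ − ln A₁).
z = ln(5/3) / ln(28100/4320) = ln(1.667) / ln(6.505) = 0.5108 / 1.8725 = 0.2728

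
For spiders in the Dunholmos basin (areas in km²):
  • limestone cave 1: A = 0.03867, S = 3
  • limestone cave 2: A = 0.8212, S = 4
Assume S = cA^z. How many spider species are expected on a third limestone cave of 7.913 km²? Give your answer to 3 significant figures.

4.95

z = ln(4/3) / ln(0.8212/0.03867) = 0.2877 / 3.0557 = 0.0941
c = 3 / 0.03867^0.0941 = 3 / 0.7362 = 4.075
S₃ = 4.075 × 7.913^0.0941 = 4.075 × 1.215 ≈ 4.951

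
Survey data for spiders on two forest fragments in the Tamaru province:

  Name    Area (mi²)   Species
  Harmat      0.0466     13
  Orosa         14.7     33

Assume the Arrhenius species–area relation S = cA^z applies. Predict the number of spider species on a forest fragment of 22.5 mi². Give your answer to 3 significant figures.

z = ln(33/13) / ln(14.7/0.0466) = 0.9316 / 5.7540 = 0.1619
c = 13 / 0.0466^0.1619 = 13 / 0.6087 = 21.36
S₃ = 21.36 × 22.5^0.1619 = 21.36 × 1.655 ≈ 35.35

35.4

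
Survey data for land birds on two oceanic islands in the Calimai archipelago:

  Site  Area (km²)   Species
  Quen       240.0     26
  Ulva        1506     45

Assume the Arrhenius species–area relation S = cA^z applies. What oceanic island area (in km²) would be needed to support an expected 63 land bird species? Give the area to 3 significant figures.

4650 km²

z = ln(45/26) / ln(1506/240) = 0.5486 / 1.8366 = 0.2987
c = 26 / 240^0.2987 = 26 / 5.14 = 5.059
A = (63/5.059)^(1/0.2987) ⇒ ln A = ln(12.45)/0.2987 = 8.4437
A = e^8.4437 ≈ 4646 km²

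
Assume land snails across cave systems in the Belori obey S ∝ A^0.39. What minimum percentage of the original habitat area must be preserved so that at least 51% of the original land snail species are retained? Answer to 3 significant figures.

Need (A_new/A_old)^0.39 = 0.51, so A_new/A_old = 0.51^(1/0.39) = 0.51^2.564
ln(A_new/A_old) = ln 0.51 / 0.39 = -0.6733 / 0.39 = -1.7265
A_new/A_old = e^-1.7265 ≈ 0.1779

17.8%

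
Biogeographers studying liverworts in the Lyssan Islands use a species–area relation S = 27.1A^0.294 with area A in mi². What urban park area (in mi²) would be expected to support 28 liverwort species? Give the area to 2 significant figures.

1.1 mi²

28 = 27.1 × A^0.294  ⇒  A^0.294 = 28/27.1 = 1.033
ln A = ln(1.033) / 0.294 = 0.0327 / 0.294 = 0.1111
A = e^0.1111 ≈ 1.118 mi²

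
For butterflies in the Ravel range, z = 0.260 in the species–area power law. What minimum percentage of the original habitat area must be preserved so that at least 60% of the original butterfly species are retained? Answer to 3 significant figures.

Need (A_new/A_old)^0.26 = 0.6, so A_new/A_old = 0.6^(1/0.26) = 0.6^3.846
ln(A_new/A_old) = ln 0.6 / 0.26 = -0.5108 / 0.26 = -1.9647
A_new/A_old = e^-1.9647 ≈ 0.1402

14.0%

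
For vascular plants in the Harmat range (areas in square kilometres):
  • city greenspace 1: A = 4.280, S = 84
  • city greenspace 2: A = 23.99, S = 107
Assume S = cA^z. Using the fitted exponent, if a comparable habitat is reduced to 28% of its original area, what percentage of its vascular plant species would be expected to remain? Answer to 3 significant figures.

z = ln(107/84) / ln(23.99/4.28) = 0.2420 / 1.7237 = 0.1404
S_new/S_old = (A_new/A_old)^z = 0.28^0.1404 = exp(0.1404 × -1.2730) = 0.8363

83.6%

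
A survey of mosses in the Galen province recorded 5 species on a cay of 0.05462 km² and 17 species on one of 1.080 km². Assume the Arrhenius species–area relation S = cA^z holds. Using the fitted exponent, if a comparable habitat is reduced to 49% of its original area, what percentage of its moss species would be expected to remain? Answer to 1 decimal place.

z = ln(17/5) / ln(1.08/0.05462) = 1.2238 / 2.9843 = 0.4101
S_new/S_old = (A_new/A_old)^z = 0.49^0.4101 = exp(0.4101 × -0.7133) = 0.7464

74.6%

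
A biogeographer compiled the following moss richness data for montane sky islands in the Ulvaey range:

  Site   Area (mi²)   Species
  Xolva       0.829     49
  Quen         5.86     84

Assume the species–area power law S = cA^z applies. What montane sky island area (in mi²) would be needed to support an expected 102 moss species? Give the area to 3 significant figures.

z = ln(84/49) / ln(5.86/0.829) = 0.5390 / 1.9557 = 0.2756
c = 49 / 0.829^0.2756 = 49 / 0.9496 = 51.6
A = (102/51.6)^(1/0.2756) ⇒ ln A = ln(1.977)/0.2756 = 2.4726
A = e^2.4726 ≈ 11.85 mi²

11.9 mi²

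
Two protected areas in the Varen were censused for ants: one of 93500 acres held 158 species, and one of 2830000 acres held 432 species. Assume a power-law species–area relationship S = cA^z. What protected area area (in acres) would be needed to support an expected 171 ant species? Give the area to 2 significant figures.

120000 acres

z = ln(432/158) / ln(2830000/93500) = 1.0058 / 3.4101 = 0.2950
c = 158 / 93500^0.2950 = 158 / 29.25 = 5.401
A = (171/5.401)^(1/0.2950) ⇒ ln A = ln(31.66)/0.2950 = 11.7138
A = e^11.7138 ≈ 122245 acres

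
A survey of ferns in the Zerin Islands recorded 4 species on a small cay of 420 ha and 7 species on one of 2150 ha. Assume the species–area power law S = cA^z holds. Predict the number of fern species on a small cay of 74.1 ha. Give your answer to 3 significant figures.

z = ln(7/4) / ln(2150/420) = 0.5596 / 1.6330 = 0.3427
c = 4 / 420^0.3427 = 4 / 7.925 = 0.5048
S₃ = 0.5048 × 74.1^0.3427 = 0.5048 × 4.373 ≈ 2.207

2.21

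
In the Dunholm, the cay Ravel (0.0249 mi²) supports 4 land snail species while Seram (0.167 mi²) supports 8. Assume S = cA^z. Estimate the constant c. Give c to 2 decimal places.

15.35

z = ln(S₂/S₁) / ln(A₂/A₁) = ln(8/4) / ln(0.167/0.0249) = 0.6931 / 1.9031 = 0.3642
c = S₁ / A₁^z = 4 / 0.0249^0.3642 = 4 / 0.2605 = 15.35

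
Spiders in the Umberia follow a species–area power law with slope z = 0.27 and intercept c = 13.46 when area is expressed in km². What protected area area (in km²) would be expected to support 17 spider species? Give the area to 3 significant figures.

17 = 13.46 × A^0.27  ⇒  A^0.27 = 17/13.46 = 1.263
ln A = ln(1.263) / 0.27 = 0.2335 / 0.27 = 0.8648
A = e^0.8648 ≈ 2.374 km²

2.37 km²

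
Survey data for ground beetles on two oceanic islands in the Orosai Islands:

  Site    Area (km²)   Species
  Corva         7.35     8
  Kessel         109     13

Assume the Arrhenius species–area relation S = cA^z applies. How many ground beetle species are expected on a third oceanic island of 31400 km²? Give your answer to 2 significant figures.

z = ln(13/8) / ln(109/7.35) = 0.4855 / 2.6966 = 0.1800
c = 8 / 7.35^0.1800 = 8 / 1.432 = 5.586
S₃ = 5.586 × 31400^0.1800 = 5.586 × 6.451 ≈ 36.04

36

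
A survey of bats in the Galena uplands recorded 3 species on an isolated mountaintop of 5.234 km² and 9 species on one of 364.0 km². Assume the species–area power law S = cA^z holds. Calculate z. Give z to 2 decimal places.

0.26

Taking logs: ln S = ln c + z ln A, so z = (ln S₂ − ln S₁)/(ln A₂ − ln A₁).
z = ln(9/3) / ln(364/5.234) = ln(3) / ln(69.55) = 1.0986 / 4.2420 = 0.2590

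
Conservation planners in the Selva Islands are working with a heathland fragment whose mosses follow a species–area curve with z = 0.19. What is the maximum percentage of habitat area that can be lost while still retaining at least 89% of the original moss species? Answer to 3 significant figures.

Need (A_new/A_old)^0.19 = 0.89, so A_new/A_old = 0.89^(1/0.19) = 0.89^5.263
ln(A_new/A_old) = ln 0.89 / 0.19 = -0.1165 / 0.19 = -0.6133
A_new/A_old = e^-0.6133 ≈ 0.5415
Fraction that can be lost = 1 − 0.5415 = 0.4585

45.8%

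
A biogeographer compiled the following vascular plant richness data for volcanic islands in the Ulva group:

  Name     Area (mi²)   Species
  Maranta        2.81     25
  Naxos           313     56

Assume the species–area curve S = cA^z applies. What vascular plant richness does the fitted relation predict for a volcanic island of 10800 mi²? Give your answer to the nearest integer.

103

z = ln(56/25) / ln(313/2.81) = 0.8065 / 4.7130 = 0.1711
c = 25 / 2.81^0.1711 = 25 / 1.193 = 20.95
S₃ = 20.95 × 10800^0.1711 = 20.95 × 4.9 ≈ 102.6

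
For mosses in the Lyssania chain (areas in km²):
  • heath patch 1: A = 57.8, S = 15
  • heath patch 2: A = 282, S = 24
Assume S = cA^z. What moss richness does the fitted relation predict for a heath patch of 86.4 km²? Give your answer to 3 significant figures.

16.9

z = ln(24/15) / ln(282/57.8) = 0.4700 / 1.5849 = 0.2965
c = 15 / 57.8^0.2965 = 15 / 3.33 = 4.504
S₃ = 4.504 × 86.4^0.2965 = 4.504 × 3.752 ≈ 16.9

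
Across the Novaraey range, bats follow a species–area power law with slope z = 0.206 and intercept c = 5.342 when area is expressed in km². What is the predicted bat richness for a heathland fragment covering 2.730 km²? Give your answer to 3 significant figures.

S = 5.342 × 2.73^0.206 = 5.342 × 1.23 ≈ 6.57

6.57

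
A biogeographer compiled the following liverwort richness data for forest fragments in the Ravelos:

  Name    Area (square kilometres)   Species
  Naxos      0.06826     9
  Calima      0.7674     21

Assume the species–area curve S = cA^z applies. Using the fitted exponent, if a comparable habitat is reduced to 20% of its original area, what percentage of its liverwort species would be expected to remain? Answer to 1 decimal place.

z = ln(21/9) / ln(0.7674/0.06826) = 0.8473 / 2.4197 = 0.3502
S_new/S_old = (A_new/A_old)^z = 0.2^0.3502 = exp(0.3502 × -1.6094) = 0.5692

56.9%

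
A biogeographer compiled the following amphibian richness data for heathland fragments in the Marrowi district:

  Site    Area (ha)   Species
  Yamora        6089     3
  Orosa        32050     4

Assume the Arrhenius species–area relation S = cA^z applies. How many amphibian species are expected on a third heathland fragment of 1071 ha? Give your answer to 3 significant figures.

2.22

z = ln(4/3) / ln(32050/6089) = 0.2877 / 1.6608 = 0.1732
c = 3 / 6089^0.1732 = 3 / 4.524 = 0.6631
S₃ = 0.6631 × 1071^0.1732 = 0.6631 × 3.348 ≈ 2.22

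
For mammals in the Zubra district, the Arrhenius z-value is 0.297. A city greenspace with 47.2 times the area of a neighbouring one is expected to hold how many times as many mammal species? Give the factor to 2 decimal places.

S₂/S₁ = (A₂/A₁)^z = 47.2^0.297
ln(S₂/S₁) = 0.297 × ln 47.2 = 0.297 × 3.8544 = 1.1448
S₂/S₁ = e^1.1448 ≈ 3.142

3.14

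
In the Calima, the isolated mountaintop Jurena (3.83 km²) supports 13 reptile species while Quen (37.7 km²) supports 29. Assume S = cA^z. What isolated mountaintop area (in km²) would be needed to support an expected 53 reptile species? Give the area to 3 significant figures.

z = ln(29/13) / ln(37.7/3.83) = 0.8023 / 2.2868 = 0.3509
c = 13 / 3.83^0.3509 = 13 / 1.602 = 8.116
A = (53/8.116)^(1/0.3509) ⇒ ln A = ln(6.531)/0.3509 = 5.3483
A = e^5.3483 ≈ 210.2 km²

210 km²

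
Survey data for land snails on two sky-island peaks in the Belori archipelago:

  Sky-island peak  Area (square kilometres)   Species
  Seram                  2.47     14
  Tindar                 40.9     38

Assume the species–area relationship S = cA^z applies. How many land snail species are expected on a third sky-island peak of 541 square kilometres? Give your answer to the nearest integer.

95

z = ln(38/14) / ln(40.9/2.47) = 0.9985 / 2.8069 = 0.3557
c = 14 / 2.47^0.3557 = 14 / 1.379 = 10.15
S₃ = 10.15 × 541^0.3557 = 10.15 × 9.382 ≈ 95.22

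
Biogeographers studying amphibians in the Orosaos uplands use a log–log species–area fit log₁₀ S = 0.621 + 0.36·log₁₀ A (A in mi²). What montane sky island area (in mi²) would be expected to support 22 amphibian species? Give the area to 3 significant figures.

101 mi²

22 = 4.178 × A^0.36  ⇒  A^0.36 = 22/4.178 = 5.265
ln A = ln(5.265) / 0.36 = 1.6611 / 0.36 = 4.6143
A = e^4.6143 ≈ 100.9 mi²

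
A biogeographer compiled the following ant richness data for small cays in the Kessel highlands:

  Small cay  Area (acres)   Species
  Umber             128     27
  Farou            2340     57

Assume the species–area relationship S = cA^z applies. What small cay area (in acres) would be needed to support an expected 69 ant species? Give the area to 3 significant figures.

4920 acres

z = ln(57/27) / ln(2340/128) = 0.7472 / 2.9059 = 0.2571
c = 27 / 128^0.2571 = 27 / 3.482 = 7.754
A = (69/7.754)^(1/0.2571) ⇒ ln A = ln(8.899)/0.2571 = 8.5009
A = e^8.5009 ≈ 4919 acres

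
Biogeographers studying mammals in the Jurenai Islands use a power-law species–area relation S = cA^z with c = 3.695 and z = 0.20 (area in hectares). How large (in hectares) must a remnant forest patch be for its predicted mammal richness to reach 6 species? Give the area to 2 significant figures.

6 = 3.695 × A^0.2  ⇒  A^0.2 = 6/3.695 = 1.624
ln A = ln(1.624) / 0.2 = 0.4848 / 0.2 = 2.4239
A = e^2.4239 ≈ 11.29 hectares

11 hectares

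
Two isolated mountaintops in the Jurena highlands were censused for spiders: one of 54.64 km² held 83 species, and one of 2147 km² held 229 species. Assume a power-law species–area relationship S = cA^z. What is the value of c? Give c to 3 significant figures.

z = ln(S₂/S₁) / ln(A₂/A₁) = ln(229/83) / ln(2147/54.64) = 1.0149 / 3.6711 = 0.2765
c = S₁ / A₁^z = 83 / 54.64^0.2765 = 83 / 3.022 = 27.46

27.5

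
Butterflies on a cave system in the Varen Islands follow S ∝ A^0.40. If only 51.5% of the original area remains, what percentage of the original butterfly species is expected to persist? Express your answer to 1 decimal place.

S_new/S_old = (A_new/A_old)^z = 0.515^0.4
= exp(0.4 × ln 0.515) = exp(0.4 × -0.6636) = exp(-0.2654) ≈ 0.7669

76.7%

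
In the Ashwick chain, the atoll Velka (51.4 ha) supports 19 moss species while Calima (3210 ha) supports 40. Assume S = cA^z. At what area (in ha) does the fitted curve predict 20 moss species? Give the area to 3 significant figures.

68.3 ha

z = ln(40/19) / ln(3210/51.4) = 0.7444 / 4.1344 = 0.1801
c = 19 / 51.4^0.1801 = 19 / 2.033 = 9.347
A = (20/9.347)^(1/0.1801) ⇒ ln A = ln(2.14)/0.1801 = 4.2245
A = e^4.2245 ≈ 68.34 ha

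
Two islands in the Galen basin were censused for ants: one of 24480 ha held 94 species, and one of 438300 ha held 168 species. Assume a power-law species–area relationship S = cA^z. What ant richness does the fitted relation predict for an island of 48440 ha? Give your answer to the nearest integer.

z = ln(168/94) / ln(438300/24480) = 0.5807 / 2.8850 = 0.2013
c = 94 / 24480^0.2013 = 94 / 7.644 = 12.3
S₃ = 12.3 × 48440^0.2013 = 12.3 × 8.77 ≈ 107.8

108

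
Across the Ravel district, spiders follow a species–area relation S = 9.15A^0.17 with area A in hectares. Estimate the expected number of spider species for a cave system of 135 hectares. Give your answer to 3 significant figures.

S = 9.15 × 135^0.17 = 9.15 × 2.302 ≈ 21.07

21.1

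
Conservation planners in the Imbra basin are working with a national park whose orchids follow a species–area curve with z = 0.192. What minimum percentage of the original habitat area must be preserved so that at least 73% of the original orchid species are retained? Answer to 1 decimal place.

Need (A_new/A_old)^0.192 = 0.73, so A_new/A_old = 0.73^(1/0.192) = 0.73^5.208
ln(A_new/A_old) = ln 0.73 / 0.192 = -0.3147 / 0.192 = -1.6391
A_new/A_old = e^-1.6391 ≈ 0.1942

19.4%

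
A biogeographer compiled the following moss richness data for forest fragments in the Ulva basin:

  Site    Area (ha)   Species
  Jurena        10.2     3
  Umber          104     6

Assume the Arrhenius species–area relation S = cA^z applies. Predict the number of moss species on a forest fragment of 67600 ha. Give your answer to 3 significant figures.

z = ln(6/3) / ln(104/10.2) = 0.6931 / 2.3220 = 0.2985
c = 3 / 10.2^0.2985 = 3 / 2 = 1.5
S₃ = 1.5 × 67600^0.2985 = 1.5 × 27.66 ≈ 41.48

41.5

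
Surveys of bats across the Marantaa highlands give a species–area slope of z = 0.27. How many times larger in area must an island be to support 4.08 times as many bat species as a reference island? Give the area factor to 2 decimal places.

182.69

(A₂/A₁)^0.27 = 4.08, so A₂/A₁ = 4.08^(1/0.27) = 4.08^3.704
ln(A₂/A₁) = ln 4.08 / 0.27 = 1.4061 / 0.27 = 5.2078
A₂/A₁ = e^5.2078 ≈ 182.7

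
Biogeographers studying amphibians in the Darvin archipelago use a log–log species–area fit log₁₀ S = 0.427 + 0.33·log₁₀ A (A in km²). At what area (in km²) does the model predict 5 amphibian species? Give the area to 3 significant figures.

5 = 2.673 × A^0.33  ⇒  A^0.33 = 5/2.673 = 1.871
ln A = ln(1.871) / 0.33 = 0.6262 / 0.33 = 1.8977
A = e^1.8977 ≈ 6.67 km²

6.67 km²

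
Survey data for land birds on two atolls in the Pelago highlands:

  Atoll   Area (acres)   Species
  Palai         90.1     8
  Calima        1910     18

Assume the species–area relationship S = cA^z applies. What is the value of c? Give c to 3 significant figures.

2.42

z = ln(S₂/S₁) / ln(A₂/A₁) = ln(18/8) / ln(1910/90.1) = 0.8109 / 3.0539 = 0.2655
c = S₁ / A₁^z = 8 / 90.1^0.2655 = 8 / 3.304 = 2.421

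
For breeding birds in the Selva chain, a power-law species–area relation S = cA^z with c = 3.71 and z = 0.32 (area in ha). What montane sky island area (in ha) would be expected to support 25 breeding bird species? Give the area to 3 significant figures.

25 = 3.71 × A^0.32  ⇒  A^0.32 = 25/3.71 = 6.739
ln A = ln(6.739) / 0.32 = 1.9078 / 0.32 = 5.9620
A = e^5.9620 ≈ 388.4 ha

388 ha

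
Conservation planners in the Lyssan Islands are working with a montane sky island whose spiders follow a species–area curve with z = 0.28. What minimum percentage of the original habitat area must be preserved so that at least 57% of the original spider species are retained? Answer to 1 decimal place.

Need (A_new/A_old)^0.28 = 0.57, so A_new/A_old = 0.57^(1/0.28) = 0.57^3.571
ln(A_new/A_old) = ln 0.57 / 0.28 = -0.5621 / 0.28 = -2.0076
A_new/A_old = e^-2.0076 ≈ 0.1343

13.4%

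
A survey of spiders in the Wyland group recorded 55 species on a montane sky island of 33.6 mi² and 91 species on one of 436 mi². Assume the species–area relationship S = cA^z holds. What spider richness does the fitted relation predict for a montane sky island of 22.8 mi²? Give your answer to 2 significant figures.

z = ln(91/55) / ln(436/33.6) = 0.5035 / 2.5631 = 0.1965
c = 55 / 33.6^0.1965 = 55 / 1.995 = 27.57
S₃ = 27.57 × 22.8^0.1965 = 27.57 × 1.848 ≈ 50.97

51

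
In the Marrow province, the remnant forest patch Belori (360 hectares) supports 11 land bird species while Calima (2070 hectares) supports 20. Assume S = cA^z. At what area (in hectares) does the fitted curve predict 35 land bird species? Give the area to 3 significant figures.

z = ln(20/11) / ln(2070/360) = 0.5978 / 1.7492 = 0.3418
c = 11 / 360^0.3418 = 11 / 7.476 = 1.471
A = (35/1.471)^(1/0.3418) ⇒ ln A = ln(23.79)/0.3418 = 9.2727
A = e^9.2727 ≈ 10643 hectares

10600 hectares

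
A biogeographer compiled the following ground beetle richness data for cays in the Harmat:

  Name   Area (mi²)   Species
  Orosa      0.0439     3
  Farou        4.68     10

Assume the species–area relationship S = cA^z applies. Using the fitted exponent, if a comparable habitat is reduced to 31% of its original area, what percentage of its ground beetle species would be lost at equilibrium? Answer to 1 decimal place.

26.1%

z = ln(10/3) / ln(4.68/0.0439) = 1.2040 / 4.6691 = 0.2579
S_new/S_old = (A_new/A_old)^z = 0.31^0.2579 = exp(0.2579 × -1.1712) = 0.7393
Fraction lost = 1 − 0.7393 = 0.2607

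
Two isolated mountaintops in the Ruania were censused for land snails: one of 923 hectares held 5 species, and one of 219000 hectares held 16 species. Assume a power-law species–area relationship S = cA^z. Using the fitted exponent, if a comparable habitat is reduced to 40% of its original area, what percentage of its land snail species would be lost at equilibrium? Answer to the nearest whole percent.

18%

z = ln(16/5) / ln(219000/923) = 1.1632 / 5.4692 = 0.2127
S_new/S_old = (A_new/A_old)^z = 0.4^0.2127 = exp(0.2127 × -0.9163) = 0.8229
Fraction lost = 1 − 0.8229 = 0.1771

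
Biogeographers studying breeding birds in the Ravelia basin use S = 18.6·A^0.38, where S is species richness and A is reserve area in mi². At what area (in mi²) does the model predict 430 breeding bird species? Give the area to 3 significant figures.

430 = 18.6 × A^0.38  ⇒  A^0.38 = 430/18.6 = 23.12
ln A = ln(23.12) / 0.38 = 3.1406 / 0.38 = 8.2648
A = e^8.2648 ≈ 3885 mi²

3880 mi²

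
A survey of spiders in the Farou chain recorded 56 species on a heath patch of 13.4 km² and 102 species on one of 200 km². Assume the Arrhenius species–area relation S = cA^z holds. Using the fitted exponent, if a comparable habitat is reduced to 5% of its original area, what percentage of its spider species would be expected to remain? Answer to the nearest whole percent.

z = ln(102/56) / ln(200/13.4) = 0.5996 / 2.7031 = 0.2218
S_new/S_old = (A_new/A_old)^z = 0.05^0.2218 = exp(0.2218 × -2.9957) = 0.5145

51%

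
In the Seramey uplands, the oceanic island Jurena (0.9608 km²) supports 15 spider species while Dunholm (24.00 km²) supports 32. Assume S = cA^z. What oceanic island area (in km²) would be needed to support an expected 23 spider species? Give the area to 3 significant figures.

z = ln(32/15) / ln(24/0.9608) = 0.7577 / 3.2180 = 0.2354
c = 15 / 0.9608^0.2354 = 15 / 0.9906 = 15.14
A = (23/15.14)^(1/0.2354) ⇒ ln A = ln(1.519)/0.2354 = 1.7755
A = e^1.7755 ≈ 5.903 km²

5.90 km²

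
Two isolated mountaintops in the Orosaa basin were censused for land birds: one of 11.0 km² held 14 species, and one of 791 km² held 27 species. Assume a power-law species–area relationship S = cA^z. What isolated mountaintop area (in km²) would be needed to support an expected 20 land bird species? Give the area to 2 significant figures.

z = ln(27/14) / ln(791/11) = 0.6568 / 4.2754 = 0.1536
c = 14 / 11^0.1536 = 14 / 1.445 = 9.686
A = (20/9.686)^(1/0.1536) ⇒ ln A = ln(2.065)/0.1536 = 4.7197
A = e^4.7197 ≈ 112.1 km²

110 km²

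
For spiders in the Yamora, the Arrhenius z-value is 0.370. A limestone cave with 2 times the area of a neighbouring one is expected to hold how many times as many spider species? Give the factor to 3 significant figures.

S₂/S₁ = (A₂/A₁)^z = 2^0.37
ln(S₂/S₁) = 0.37 × ln 2 = 0.37 × 0.6931 = 0.2565
S₂/S₁ = e^0.2565 ≈ 1.292

1.29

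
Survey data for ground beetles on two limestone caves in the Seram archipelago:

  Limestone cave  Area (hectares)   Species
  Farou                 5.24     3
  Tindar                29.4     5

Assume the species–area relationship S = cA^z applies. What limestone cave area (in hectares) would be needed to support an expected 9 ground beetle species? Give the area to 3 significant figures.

214 hectares

z = ln(5/3) / ln(29.4/5.24) = 0.5108 / 1.7247 = 0.2962
c = 3 / 5.24^0.2962 = 3 / 1.633 = 1.837
A = (9/1.837)^(1/0.2962) ⇒ ln A = ln(4.9)/0.2962 = 5.3655
A = e^5.3655 ≈ 213.9 hectares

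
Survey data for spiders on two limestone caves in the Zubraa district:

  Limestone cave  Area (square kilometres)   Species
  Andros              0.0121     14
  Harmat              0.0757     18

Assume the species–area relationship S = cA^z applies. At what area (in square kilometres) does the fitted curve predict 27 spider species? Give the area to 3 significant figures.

z = ln(18/14) / ln(0.0757/0.0121) = 0.2513 / 1.8336 = 0.1371
c = 14 / 0.0121^0.1371 = 14 / 0.546 = 25.64
A = (27/25.64)^(1/0.1371) ⇒ ln A = ln(1.053)/0.1371 = 0.3773
A = e^0.3773 ≈ 1.458 square kilometres

1.46 square kilometres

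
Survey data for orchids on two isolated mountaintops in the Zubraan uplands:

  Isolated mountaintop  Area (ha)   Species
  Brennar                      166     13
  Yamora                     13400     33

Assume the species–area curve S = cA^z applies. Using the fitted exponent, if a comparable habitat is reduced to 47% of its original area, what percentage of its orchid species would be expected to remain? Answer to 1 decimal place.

85.2%

z = ln(33/13) / ln(13400/166) = 0.9316 / 4.3910 = 0.2122
S_new/S_old = (A_new/A_old)^z = 0.47^0.2122 = exp(0.2122 × -0.7550) = 0.852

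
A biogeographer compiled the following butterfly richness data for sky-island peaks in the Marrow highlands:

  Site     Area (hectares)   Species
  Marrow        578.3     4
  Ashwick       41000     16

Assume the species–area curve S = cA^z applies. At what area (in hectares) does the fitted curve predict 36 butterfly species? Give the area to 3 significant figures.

z = ln(16/4) / ln(41000/578.3) = 1.3863 / 4.2612 = 0.3253
c = 4 / 578.3^0.3253 = 4 / 7.918 = 0.5052
A = (36/0.5052)^(1/0.3253) ⇒ ln A = ln(71.26)/0.3253 = 13.1140
A = e^13.1140 ≈ 495831 hectares

496000 hectares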